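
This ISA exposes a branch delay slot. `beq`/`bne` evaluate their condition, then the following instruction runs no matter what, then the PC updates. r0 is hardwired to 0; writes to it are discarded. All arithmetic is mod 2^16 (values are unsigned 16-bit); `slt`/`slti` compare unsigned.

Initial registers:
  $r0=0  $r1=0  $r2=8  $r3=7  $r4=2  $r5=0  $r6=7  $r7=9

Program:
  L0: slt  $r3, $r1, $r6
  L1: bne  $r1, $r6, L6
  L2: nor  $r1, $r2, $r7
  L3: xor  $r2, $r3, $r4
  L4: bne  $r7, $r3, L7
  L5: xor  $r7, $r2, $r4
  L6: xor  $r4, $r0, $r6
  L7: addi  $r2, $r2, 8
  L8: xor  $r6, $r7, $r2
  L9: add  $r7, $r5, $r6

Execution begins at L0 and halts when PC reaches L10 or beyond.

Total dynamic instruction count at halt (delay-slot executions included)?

7

[0] slt  $r3, $r1, $r6  →  {$r0:0, $r1:0, $r2:8, $r3:1, $r4:2, $r5:0, $r6:7, $r7:9}
[1] bne  $r1, $r6, L6  →  {$r0:0, $r1:0, $r2:8, $r3:1, $r4:2, $r5:0, $r6:7, $r7:9}  ⟨branch taken⟩
[2] nor  $r1, $r2, $r7  →  {$r0:0, $r1:65526, $r2:8, $r3:1, $r4:2, $r5:0, $r6:7, $r7:9}
[6] xor  $r4, $r0, $r6  →  {$r0:0, $r1:65526, $r2:8, $r3:1, $r4:7, $r5:0, $r6:7, $r7:9}
[7] addi  $r2, $r2, 8  →  {$r0:0, $r1:65526, $r2:16, $r3:1, $r4:7, $r5:0, $r6:7, $r7:9}
[8] xor  $r6, $r7, $r2  →  {$r0:0, $r1:65526, $r2:16, $r3:1, $r4:7, $r5:0, $r6:25, $r7:9}
[9] add  $r7, $r5, $r6  →  {$r0:0, $r1:65526, $r2:16, $r3:1, $r4:7, $r5:0, $r6:25, $r7:25}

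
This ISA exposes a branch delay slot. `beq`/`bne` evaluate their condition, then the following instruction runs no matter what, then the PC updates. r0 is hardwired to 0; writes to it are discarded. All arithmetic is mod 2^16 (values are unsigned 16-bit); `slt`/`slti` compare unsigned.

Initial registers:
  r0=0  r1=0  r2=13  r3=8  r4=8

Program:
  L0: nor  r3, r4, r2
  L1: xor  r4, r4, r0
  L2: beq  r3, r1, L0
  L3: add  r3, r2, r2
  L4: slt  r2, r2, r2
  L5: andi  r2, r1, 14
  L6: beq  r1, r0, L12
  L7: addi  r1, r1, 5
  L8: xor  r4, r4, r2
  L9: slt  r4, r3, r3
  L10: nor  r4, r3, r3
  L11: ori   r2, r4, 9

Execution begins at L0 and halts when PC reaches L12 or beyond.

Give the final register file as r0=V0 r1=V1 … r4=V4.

r0=0 r1=5 r2=0 r3=26 r4=8

  step pc=0: nor  r3, r4, r2  regs=(0,0,13,65522,8)
  step pc=1: xor  r4, r4, r0  regs=(0,0,13,65522,8)
  step pc=2: beq  r3, r1, L0  cond=F  regs=(0,0,13,65522,8)
  step pc=3: add  r3, r2, r2  regs=(0,0,13,26,8)
  step pc=4: slt  r2, r2, r2  regs=(0,0,0,26,8)
  step pc=5: andi  r2, r1, 14  regs=(0,0,0,26,8)
  step pc=6: beq  r1, r0, L12  cond=T  regs=(0,0,0,26,8)
  step pc=7: addi  r1, r1, 5  regs=(0,5,0,26,8)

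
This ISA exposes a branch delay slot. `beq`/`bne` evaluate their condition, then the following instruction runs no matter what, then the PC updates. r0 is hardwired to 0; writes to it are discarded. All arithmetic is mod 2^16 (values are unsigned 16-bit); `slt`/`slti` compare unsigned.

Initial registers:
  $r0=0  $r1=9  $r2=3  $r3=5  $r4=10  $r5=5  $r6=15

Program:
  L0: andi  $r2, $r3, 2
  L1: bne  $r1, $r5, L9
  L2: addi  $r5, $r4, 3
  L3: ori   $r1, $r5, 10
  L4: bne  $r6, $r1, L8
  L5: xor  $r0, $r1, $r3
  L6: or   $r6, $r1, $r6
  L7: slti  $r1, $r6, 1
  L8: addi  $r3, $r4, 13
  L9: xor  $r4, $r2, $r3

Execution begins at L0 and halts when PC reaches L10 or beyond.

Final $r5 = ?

PC=0  andi  $r2, $r3, 2      | $r0=0 $r1=9 $r2=0 $r3=5 $r4=10 $r5=5 $r6=15
PC=1  bne  $r1, $r5, L9      | $r0=0 $r1=9 $r2=0 $r3=5 $r4=10 $r5=5 $r6=15  [TAKEN]
PC=2  addi  $r5, $r4, 3      | $r0=0 $r1=9 $r2=0 $r3=5 $r4=10 $r5=13 $r6=15
PC=9  xor  $r4, $r2, $r3     | $r0=0 $r1=9 $r2=0 $r3=5 $r4=5 $r5=13 $r6=15

13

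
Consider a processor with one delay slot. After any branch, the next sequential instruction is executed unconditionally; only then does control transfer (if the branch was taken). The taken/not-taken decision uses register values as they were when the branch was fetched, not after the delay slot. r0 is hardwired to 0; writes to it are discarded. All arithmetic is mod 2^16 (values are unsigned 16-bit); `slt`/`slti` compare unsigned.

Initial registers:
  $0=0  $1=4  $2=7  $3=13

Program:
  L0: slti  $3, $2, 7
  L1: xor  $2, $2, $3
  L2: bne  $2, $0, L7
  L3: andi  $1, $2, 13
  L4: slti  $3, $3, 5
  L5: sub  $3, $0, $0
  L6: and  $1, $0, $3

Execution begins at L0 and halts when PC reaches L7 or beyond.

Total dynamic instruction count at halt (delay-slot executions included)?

4

[0] slti  $3, $2, 7  →  {$0:0, $1:4, $2:7, $3:0}
[1] xor  $2, $2, $3  →  {$0:0, $1:4, $2:7, $3:0}
[2] bne  $2, $0, L7  →  {$0:0, $1:4, $2:7, $3:0}  ⟨branch taken⟩
[3] andi  $1, $2, 13  →  {$0:0, $1:5, $2:7, $3:0}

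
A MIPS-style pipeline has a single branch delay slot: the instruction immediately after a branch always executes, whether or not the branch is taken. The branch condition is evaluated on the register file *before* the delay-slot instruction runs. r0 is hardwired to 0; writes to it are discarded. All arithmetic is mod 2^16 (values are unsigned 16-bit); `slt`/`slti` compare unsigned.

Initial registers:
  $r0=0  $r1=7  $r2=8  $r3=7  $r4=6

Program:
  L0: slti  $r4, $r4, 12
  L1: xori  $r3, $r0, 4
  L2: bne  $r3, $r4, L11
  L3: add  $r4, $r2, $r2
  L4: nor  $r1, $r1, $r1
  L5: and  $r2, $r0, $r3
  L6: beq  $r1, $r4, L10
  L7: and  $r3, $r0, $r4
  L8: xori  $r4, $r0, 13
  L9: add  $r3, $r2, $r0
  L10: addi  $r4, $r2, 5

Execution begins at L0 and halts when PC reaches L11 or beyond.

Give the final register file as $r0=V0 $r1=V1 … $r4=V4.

#0 slti  $r4, $r4, 12 ; 0/7/8/7/1
#1 xori  $r3, $r0, 4 ; 0/7/8/4/1
#2 bne  $r3, $r4, L11 ; 0/7/8/4/1 ; →target
#3 add  $r4, $r2, $r2 ; 0/7/8/4/16

$r0=0 $r1=7 $r2=8 $r3=4 $r4=16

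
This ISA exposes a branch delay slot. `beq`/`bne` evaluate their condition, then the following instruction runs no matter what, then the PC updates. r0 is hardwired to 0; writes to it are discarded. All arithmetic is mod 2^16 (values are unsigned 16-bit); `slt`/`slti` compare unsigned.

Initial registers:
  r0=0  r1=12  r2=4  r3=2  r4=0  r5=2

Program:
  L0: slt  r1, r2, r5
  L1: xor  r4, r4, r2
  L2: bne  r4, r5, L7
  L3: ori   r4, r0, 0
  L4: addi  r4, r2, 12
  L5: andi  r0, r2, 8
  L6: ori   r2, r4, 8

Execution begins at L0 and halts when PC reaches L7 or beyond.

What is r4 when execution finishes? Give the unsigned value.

0

[0] slt  r1, r2, r5  →  {r0:0, r1:0, r2:4, r3:2, r4:0, r5:2}
[1] xor  r4, r4, r2  →  {r0:0, r1:0, r2:4, r3:2, r4:4, r5:2}
[2] bne  r4, r5, L7  →  {r0:0, r1:0, r2:4, r3:2, r4:4, r5:2}  ⟨branch taken⟩
[3] ori   r4, r0, 0  →  {r0:0, r1:0, r2:4, r3:2, r4:0, r5:2}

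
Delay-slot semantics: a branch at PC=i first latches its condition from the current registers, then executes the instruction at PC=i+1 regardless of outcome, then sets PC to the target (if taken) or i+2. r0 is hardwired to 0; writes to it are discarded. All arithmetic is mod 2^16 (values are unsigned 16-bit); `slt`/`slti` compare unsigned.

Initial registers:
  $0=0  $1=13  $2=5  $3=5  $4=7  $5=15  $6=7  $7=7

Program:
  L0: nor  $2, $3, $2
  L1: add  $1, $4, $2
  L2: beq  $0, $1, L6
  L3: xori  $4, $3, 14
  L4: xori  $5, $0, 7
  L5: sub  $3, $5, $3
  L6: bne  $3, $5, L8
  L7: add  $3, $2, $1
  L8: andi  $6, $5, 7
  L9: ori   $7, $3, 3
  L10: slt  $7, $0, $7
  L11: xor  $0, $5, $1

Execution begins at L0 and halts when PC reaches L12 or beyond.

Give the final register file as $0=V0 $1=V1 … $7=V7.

$0=0 $1=1 $2=65530 $3=65531 $4=11 $5=7 $6=7 $7=1

#0 nor  $2, $3, $2 ; 0/13/65530/5/7/15/7/7
#1 add  $1, $4, $2 ; 0/1/65530/5/7/15/7/7
#2 beq  $0, $1, L6 ; 0/1/65530/5/7/15/7/7 ; →fallthru
#3 xori  $4, $3, 14 ; 0/1/65530/5/11/15/7/7
#4 xori  $5, $0, 7 ; 0/1/65530/5/11/7/7/7
#5 sub  $3, $5, $3 ; 0/1/65530/2/11/7/7/7
#6 bne  $3, $5, L8 ; 0/1/65530/2/11/7/7/7 ; →target
#7 add  $3, $2, $1 ; 0/1/65530/65531/11/7/7/7
#8 andi  $6, $5, 7 ; 0/1/65530/65531/11/7/7/7
#9 ori   $7, $3, 3 ; 0/1/65530/65531/11/7/7/65531
#10 slt  $7, $0, $7 ; 0/1/65530/65531/11/7/7/1
#11 xor  $0, $5, $1 ; 0/1/65530/65531/11/7/7/1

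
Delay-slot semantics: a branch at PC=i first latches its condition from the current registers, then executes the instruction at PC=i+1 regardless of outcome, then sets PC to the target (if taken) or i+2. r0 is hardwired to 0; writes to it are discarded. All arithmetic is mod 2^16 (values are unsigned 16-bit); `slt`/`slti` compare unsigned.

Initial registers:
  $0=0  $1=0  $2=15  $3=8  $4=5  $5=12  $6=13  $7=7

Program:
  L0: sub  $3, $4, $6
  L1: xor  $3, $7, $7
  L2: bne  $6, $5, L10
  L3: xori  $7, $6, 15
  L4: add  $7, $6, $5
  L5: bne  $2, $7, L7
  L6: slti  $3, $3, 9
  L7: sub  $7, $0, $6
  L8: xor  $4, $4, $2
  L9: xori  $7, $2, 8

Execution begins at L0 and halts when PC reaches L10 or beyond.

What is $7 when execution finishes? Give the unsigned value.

2

[0] sub  $3, $4, $6  →  {$0:0, $1:0, $2:15, $3:65528, $4:5, $5:12, $6:13, $7:7}
[1] xor  $3, $7, $7  →  {$0:0, $1:0, $2:15, $3:0, $4:5, $5:12, $6:13, $7:7}
[2] bne  $6, $5, L10  →  {$0:0, $1:0, $2:15, $3:0, $4:5, $5:12, $6:13, $7:7}  ⟨branch taken⟩
[3] xori  $7, $6, 15  →  {$0:0, $1:0, $2:15, $3:0, $4:5, $5:12, $6:13, $7:2}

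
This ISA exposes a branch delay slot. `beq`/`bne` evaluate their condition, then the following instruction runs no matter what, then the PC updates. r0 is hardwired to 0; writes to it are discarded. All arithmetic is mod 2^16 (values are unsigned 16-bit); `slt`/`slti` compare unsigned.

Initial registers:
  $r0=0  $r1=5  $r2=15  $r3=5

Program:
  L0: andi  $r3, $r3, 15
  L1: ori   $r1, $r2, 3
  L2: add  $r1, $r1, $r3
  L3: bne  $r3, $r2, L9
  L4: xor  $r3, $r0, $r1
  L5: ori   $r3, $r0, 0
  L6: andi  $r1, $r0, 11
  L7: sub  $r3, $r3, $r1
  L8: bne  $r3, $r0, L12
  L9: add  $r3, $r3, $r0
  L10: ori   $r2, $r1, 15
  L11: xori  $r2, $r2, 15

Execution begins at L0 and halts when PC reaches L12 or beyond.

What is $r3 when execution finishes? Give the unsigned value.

20

  step pc=0: andi  $r3, $r3, 15  regs=(0,5,15,5)
  step pc=1: ori   $r1, $r2, 3  regs=(0,15,15,5)
  step pc=2: add  $r1, $r1, $r3  regs=(0,20,15,5)
  step pc=3: bne  $r3, $r2, L9  cond=T  regs=(0,20,15,5)
  step pc=4: xor  $r3, $r0, $r1  regs=(0,20,15,20)
  step pc=9: add  $r3, $r3, $r0  regs=(0,20,15,20)
  step pc=10: ori   $r2, $r1, 15  regs=(0,20,31,20)
  step pc=11: xori  $r2, $r2, 15  regs=(0,20,16,20)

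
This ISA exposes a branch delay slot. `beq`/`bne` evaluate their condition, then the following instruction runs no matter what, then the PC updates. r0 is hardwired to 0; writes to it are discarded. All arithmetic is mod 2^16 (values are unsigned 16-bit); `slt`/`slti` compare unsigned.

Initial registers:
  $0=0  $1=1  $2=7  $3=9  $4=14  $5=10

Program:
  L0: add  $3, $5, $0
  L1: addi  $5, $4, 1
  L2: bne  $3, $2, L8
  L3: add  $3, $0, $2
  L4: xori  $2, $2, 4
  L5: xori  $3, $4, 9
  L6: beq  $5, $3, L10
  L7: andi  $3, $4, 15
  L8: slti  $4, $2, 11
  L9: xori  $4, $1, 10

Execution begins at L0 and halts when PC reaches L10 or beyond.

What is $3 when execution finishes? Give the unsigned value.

PC=0  add  $3, $5, $0        | $0=0 $1=1 $2=7 $3=10 $4=14 $5=10
PC=1  addi  $5, $4, 1        | $0=0 $1=1 $2=7 $3=10 $4=14 $5=15
PC=2  bne  $3, $2, L8        | $0=0 $1=1 $2=7 $3=10 $4=14 $5=15  [TAKEN]
PC=3  add  $3, $0, $2        | $0=0 $1=1 $2=7 $3=7 $4=14 $5=15
PC=8  slti  $4, $2, 11       | $0=0 $1=1 $2=7 $3=7 $4=1 $5=15
PC=9  xori  $4, $1, 10       | $0=0 $1=1 $2=7 $3=7 $4=11 $5=15

7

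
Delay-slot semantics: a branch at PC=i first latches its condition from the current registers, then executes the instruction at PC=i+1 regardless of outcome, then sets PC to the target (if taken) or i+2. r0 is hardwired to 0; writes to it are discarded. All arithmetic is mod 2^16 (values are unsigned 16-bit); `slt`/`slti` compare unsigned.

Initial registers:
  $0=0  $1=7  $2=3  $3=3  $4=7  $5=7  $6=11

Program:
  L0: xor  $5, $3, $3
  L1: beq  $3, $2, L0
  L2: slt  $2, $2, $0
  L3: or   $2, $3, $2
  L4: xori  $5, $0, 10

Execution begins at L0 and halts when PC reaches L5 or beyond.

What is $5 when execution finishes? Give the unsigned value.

  step pc=0: xor  $5, $3, $3  regs=(0,7,3,3,7,0,11)
  step pc=1: beq  $3, $2, L0  cond=T  regs=(0,7,3,3,7,0,11)
  step pc=2: slt  $2, $2, $0  regs=(0,7,0,3,7,0,11)
  step pc=0: xor  $5, $3, $3  regs=(0,7,0,3,7,0,11)
  step pc=1: beq  $3, $2, L0  cond=F  regs=(0,7,0,3,7,0,11)
  step pc=2: slt  $2, $2, $0  regs=(0,7,0,3,7,0,11)
  step pc=3: or   $2, $3, $2  regs=(0,7,3,3,7,0,11)
  step pc=4: xori  $5, $0, 10  regs=(0,7,3,3,7,10,11)

10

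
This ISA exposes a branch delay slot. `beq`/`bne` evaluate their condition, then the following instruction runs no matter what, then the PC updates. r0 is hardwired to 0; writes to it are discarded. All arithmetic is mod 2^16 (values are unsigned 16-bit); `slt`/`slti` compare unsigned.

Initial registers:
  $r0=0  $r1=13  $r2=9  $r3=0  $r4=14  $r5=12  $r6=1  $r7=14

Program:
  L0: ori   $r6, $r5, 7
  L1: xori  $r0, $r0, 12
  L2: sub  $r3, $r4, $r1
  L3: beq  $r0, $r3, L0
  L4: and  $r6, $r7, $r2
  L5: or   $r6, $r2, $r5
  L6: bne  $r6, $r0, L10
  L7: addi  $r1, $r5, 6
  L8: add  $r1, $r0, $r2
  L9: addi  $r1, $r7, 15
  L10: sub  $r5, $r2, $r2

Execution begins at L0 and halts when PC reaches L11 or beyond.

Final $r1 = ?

18

PC=0  ori   $r6, $r5, 7      | $r0=0 $r1=13 $r2=9 $r3=0 $r4=14 $r5=12 $r6=15 $r7=14
PC=1  xori  $r0, $r0, 12     | $r0=0 $r1=13 $r2=9 $r3=0 $r4=14 $r5=12 $r6=15 $r7=14
PC=2  sub  $r3, $r4, $r1     | $r0=0 $r1=13 $r2=9 $r3=1 $r4=14 $r5=12 $r6=15 $r7=14
PC=3  beq  $r0, $r3, L0      | $r0=0 $r1=13 $r2=9 $r3=1 $r4=14 $r5=12 $r6=15 $r7=14  [not taken]
PC=4  and  $r6, $r7, $r2     | $r0=0 $r1=13 $r2=9 $r3=1 $r4=14 $r5=12 $r6=8 $r7=14
PC=5  or   $r6, $r2, $r5     | $r0=0 $r1=13 $r2=9 $r3=1 $r4=14 $r5=12 $r6=13 $r7=14
PC=6  bne  $r6, $r0, L10     | $r0=0 $r1=13 $r2=9 $r3=1 $r4=14 $r5=12 $r6=13 $r7=14  [TAKEN]
PC=7  addi  $r1, $r5, 6      | $r0=0 $r1=18 $r2=9 $r3=1 $r4=14 $r5=12 $r6=13 $r7=14
PC=10 sub  $r5, $r2, $r2     | $r0=0 $r1=18 $r2=9 $r3=1 $r4=14 $r5=0 $r6=13 $r7=14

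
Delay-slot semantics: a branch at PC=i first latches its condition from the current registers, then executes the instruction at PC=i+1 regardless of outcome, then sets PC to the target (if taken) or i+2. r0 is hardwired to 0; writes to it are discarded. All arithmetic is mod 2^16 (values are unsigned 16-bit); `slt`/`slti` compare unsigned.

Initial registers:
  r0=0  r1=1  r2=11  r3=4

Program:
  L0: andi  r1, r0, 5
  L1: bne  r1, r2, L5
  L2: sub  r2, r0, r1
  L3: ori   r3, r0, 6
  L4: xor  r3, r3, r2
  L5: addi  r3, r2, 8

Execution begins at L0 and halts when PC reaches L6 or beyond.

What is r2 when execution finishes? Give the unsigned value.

#0 andi  r1, r0, 5 ; 0/0/11/4
#1 bne  r1, r2, L5 ; 0/0/11/4 ; →target
#2 sub  r2, r0, r1 ; 0/0/0/4
#5 addi  r3, r2, 8 ; 0/0/0/8

0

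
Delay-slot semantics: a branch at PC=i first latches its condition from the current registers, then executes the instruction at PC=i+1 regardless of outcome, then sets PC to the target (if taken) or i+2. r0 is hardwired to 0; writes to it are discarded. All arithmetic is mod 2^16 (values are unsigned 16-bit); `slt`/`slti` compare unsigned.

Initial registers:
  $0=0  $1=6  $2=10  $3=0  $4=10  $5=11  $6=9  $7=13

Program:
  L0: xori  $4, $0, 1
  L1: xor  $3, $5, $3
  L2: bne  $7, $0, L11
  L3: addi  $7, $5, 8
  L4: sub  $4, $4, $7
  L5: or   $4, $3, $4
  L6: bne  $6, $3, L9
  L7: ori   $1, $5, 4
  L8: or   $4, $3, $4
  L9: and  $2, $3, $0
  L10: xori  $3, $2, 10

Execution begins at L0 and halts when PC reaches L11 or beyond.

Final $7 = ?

19

  step pc=0: xori  $4, $0, 1  regs=(0,6,10,0,1,11,9,13)
  step pc=1: xor  $3, $5, $3  regs=(0,6,10,11,1,11,9,13)
  step pc=2: bne  $7, $0, L11  cond=T  regs=(0,6,10,11,1,11,9,13)
  step pc=3: addi  $7, $5, 8  regs=(0,6,10,11,1,11,9,19)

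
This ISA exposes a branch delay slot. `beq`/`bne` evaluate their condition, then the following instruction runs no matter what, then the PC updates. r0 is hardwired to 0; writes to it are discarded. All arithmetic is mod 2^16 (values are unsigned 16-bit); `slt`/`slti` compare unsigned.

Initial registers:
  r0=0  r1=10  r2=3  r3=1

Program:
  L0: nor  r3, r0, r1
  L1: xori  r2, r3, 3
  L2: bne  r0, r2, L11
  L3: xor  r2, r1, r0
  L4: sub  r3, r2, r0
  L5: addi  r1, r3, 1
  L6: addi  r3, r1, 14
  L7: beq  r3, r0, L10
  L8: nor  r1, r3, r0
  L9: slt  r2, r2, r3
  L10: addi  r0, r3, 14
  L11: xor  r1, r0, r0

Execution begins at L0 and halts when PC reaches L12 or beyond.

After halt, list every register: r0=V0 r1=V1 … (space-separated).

#0 nor  r3, r0, r1 ; 0/10/3/65525
#1 xori  r2, r3, 3 ; 0/10/65526/65525
#2 bne  r0, r2, L11 ; 0/10/65526/65525 ; →target
#3 xor  r2, r1, r0 ; 0/10/10/65525
#11 xor  r1, r0, r0 ; 0/0/10/65525

r0=0 r1=0 r2=10 r3=65525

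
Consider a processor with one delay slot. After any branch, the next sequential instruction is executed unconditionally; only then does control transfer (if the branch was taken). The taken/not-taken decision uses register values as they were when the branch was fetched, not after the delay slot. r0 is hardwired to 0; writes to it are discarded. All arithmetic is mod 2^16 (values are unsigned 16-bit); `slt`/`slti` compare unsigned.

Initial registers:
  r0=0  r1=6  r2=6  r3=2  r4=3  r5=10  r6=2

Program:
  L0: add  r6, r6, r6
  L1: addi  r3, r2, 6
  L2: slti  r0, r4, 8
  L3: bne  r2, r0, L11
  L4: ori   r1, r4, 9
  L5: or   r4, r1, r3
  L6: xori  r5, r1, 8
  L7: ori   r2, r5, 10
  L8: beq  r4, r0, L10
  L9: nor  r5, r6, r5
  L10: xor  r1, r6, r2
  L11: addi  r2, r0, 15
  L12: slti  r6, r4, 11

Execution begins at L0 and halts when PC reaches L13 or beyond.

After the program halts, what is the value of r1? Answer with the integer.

[0] add  r6, r6, r6  →  {r0:0, r1:6, r2:6, r3:2, r4:3, r5:10, r6:4}
[1] addi  r3, r2, 6  →  {r0:0, r1:6, r2:6, r3:12, r4:3, r5:10, r6:4}
[2] slti  r0, r4, 8  →  {r0:0, r1:6, r2:6, r3:12, r4:3, r5:10, r6:4}
[3] bne  r2, r0, L11  →  {r0:0, r1:6, r2:6, r3:12, r4:3, r5:10, r6:4}  ⟨branch taken⟩
[4] ori   r1, r4, 9  →  {r0:0, r1:11, r2:6, r3:12, r4:3, r5:10, r6:4}
[11] addi  r2, r0, 15  →  {r0:0, r1:11, r2:15, r3:12, r4:3, r5:10, r6:4}
[12] slti  r6, r4, 11  →  {r0:0, r1:11, r2:15, r3:12, r4:3, r5:10, r6:1}

11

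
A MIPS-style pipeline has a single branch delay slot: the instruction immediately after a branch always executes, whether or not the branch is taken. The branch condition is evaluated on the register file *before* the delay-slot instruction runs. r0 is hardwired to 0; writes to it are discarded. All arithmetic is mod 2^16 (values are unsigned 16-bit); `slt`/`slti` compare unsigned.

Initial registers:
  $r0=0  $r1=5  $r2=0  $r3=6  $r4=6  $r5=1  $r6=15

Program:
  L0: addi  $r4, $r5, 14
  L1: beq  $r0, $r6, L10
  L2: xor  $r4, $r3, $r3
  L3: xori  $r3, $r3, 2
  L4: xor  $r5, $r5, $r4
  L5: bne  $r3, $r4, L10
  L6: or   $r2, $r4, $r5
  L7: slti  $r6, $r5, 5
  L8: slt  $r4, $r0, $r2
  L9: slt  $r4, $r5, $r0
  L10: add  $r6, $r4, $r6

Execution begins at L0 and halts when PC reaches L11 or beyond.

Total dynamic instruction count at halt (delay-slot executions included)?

#0 addi  $r4, $r5, 14 ; 0/5/0/6/15/1/15
#1 beq  $r0, $r6, L10 ; 0/5/0/6/15/1/15 ; →fallthru
#2 xor  $r4, $r3, $r3 ; 0/5/0/6/0/1/15
#3 xori  $r3, $r3, 2 ; 0/5/0/4/0/1/15
#4 xor  $r5, $r5, $r4 ; 0/5/0/4/0/1/15
#5 bne  $r3, $r4, L10 ; 0/5/0/4/0/1/15 ; →target
#6 or   $r2, $r4, $r5 ; 0/5/1/4/0/1/15
#10 add  $r6, $r4, $r6 ; 0/5/1/4/0/1/15

8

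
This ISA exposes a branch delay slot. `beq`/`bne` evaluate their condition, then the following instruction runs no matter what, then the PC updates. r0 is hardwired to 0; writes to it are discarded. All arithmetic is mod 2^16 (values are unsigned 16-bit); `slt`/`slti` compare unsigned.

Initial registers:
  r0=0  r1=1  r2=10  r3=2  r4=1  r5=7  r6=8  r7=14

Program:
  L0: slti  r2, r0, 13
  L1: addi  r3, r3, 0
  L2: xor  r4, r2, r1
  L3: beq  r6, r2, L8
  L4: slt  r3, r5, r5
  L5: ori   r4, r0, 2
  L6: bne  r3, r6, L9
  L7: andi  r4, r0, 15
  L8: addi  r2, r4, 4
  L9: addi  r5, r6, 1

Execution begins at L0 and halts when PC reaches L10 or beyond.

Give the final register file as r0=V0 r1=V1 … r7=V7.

r0=0 r1=1 r2=1 r3=0 r4=0 r5=9 r6=8 r7=14

[0] slti  r2, r0, 13  →  {r0:0, r1:1, r2:1, r3:2, r4:1, r5:7, r6:8, r7:14}
[1] addi  r3, r3, 0  →  {r0:0, r1:1, r2:1, r3:2, r4:1, r5:7, r6:8, r7:14}
[2] xor  r4, r2, r1  →  {r0:0, r1:1, r2:1, r3:2, r4:0, r5:7, r6:8, r7:14}
[3] beq  r6, r2, L8  →  {r0:0, r1:1, r2:1, r3:2, r4:0, r5:7, r6:8, r7:14}  ⟨branch fallthrough⟩
[4] slt  r3, r5, r5  →  {r0:0, r1:1, r2:1, r3:0, r4:0, r5:7, r6:8, r7:14}
[5] ori   r4, r0, 2  →  {r0:0, r1:1, r2:1, r3:0, r4:2, r5:7, r6:8, r7:14}
[6] bne  r3, r6, L9  →  {r0:0, r1:1, r2:1, r3:0, r4:2, r5:7, r6:8, r7:14}  ⟨branch taken⟩
[7] andi  r4, r0, 15  →  {r0:0, r1:1, r2:1, r3:0, r4:0, r5:7, r6:8, r7:14}
[9] addi  r5, r6, 1  →  {r0:0, r1:1, r2:1, r3:0, r4:0, r5:9, r6:8, r7:14}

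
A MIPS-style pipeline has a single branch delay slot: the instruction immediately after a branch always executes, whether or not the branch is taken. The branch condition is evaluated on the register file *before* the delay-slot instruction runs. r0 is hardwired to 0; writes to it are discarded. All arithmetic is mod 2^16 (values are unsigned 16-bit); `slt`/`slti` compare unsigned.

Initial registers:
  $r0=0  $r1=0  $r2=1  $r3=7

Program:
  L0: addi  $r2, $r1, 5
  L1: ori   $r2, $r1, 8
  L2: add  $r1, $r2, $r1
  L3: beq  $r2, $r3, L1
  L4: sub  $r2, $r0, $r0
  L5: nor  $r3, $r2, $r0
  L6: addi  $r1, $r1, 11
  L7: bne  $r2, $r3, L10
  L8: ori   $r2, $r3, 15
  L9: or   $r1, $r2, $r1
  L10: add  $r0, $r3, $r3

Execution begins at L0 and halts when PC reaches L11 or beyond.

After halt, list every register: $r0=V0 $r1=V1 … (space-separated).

$r0=0 $r1=19 $r2=65535 $r3=65535

  step pc=0: addi  $r2, $r1, 5  regs=(0,0,5,7)
  step pc=1: ori   $r2, $r1, 8  regs=(0,0,8,7)
  step pc=2: add  $r1, $r2, $r1  regs=(0,8,8,7)
  step pc=3: beq  $r2, $r3, L1  cond=F  regs=(0,8,8,7)
  step pc=4: sub  $r2, $r0, $r0  regs=(0,8,0,7)
  step pc=5: nor  $r3, $r2, $r0  regs=(0,8,0,65535)
  step pc=6: addi  $r1, $r1, 11  regs=(0,19,0,65535)
  step pc=7: bne  $r2, $r3, L10  cond=T  regs=(0,19,0,65535)
  step pc=8: ori   $r2, $r3, 15  regs=(0,19,65535,65535)
  step pc=10: add  $r0, $r3, $r3  regs=(0,19,65535,65535)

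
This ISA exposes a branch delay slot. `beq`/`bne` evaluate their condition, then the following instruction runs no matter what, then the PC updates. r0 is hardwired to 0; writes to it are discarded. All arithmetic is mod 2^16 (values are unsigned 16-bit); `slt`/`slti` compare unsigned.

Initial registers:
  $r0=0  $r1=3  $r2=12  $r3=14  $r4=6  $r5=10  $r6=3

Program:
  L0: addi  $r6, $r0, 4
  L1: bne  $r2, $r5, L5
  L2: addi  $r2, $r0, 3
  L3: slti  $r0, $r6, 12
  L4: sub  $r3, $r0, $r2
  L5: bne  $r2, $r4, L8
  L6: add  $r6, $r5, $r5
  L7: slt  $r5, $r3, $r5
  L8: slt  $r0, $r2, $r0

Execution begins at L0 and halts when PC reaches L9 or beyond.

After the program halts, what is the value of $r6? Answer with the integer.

20

[0] addi  $r6, $r0, 4  →  {$r0:0, $r1:3, $r2:12, $r3:14, $r4:6, $r5:10, $r6:4}
[1] bne  $r2, $r5, L5  →  {$r0:0, $r1:3, $r2:12, $r3:14, $r4:6, $r5:10, $r6:4}  ⟨branch taken⟩
[2] addi  $r2, $r0, 3  →  {$r0:0, $r1:3, $r2:3, $r3:14, $r4:6, $r5:10, $r6:4}
[5] bne  $r2, $r4, L8  →  {$r0:0, $r1:3, $r2:3, $r3:14, $r4:6, $r5:10, $r6:4}  ⟨branch taken⟩
[6] add  $r6, $r5, $r5  →  {$r0:0, $r1:3, $r2:3, $r3:14, $r4:6, $r5:10, $r6:20}
[8] slt  $r0, $r2, $r0  →  {$r0:0, $r1:3, $r2:3, $r3:14, $r4:6, $r5:10, $r6:20}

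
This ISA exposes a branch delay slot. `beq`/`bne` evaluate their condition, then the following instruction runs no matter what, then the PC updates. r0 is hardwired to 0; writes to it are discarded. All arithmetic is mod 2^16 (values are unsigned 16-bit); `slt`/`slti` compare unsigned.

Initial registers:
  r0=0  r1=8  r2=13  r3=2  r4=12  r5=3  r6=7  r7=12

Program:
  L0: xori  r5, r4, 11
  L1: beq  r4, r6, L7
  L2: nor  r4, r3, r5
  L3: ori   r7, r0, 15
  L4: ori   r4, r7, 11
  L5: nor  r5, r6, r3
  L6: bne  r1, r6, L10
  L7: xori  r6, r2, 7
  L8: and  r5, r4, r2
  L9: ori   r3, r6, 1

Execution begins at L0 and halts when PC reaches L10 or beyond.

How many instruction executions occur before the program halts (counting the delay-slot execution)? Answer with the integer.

8

[0] xori  r5, r4, 11  →  {r0:0, r1:8, r2:13, r3:2, r4:12, r5:7, r6:7, r7:12}
[1] beq  r4, r6, L7  →  {r0:0, r1:8, r2:13, r3:2, r4:12, r5:7, r6:7, r7:12}  ⟨branch fallthrough⟩
[2] nor  r4, r3, r5  →  {r0:0, r1:8, r2:13, r3:2, r4:65528, r5:7, r6:7, r7:12}
[3] ori   r7, r0, 15  →  {r0:0, r1:8, r2:13, r3:2, r4:65528, r5:7, r6:7, r7:15}
[4] ori   r4, r7, 11  →  {r0:0, r1:8, r2:13, r3:2, r4:15, r5:7, r6:7, r7:15}
[5] nor  r5, r6, r3  →  {r0:0, r1:8, r2:13, r3:2, r4:15, r5:65528, r6:7, r7:15}
[6] bne  r1, r6, L10  →  {r0:0, r1:8, r2:13, r3:2, r4:15, r5:65528, r6:7, r7:15}  ⟨branch taken⟩
[7] xori  r6, r2, 7  →  {r0:0, r1:8, r2:13, r3:2, r4:15, r5:65528, r6:10, r7:15}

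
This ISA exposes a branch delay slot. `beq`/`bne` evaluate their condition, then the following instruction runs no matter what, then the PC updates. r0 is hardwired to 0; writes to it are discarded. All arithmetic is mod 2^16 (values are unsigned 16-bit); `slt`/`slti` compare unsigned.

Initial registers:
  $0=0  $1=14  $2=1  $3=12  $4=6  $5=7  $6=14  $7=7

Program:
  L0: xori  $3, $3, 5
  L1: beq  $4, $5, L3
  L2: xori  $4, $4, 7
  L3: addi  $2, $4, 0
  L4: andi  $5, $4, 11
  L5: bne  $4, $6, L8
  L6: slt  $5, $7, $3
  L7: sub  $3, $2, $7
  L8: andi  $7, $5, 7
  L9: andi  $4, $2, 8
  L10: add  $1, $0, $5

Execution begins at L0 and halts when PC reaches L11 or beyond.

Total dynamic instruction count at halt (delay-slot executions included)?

10

[0] xori  $3, $3, 5  →  {$0:0, $1:14, $2:1, $3:9, $4:6, $5:7, $6:14, $7:7}
[1] beq  $4, $5, L3  →  {$0:0, $1:14, $2:1, $3:9, $4:6, $5:7, $6:14, $7:7}  ⟨branch fallthrough⟩
[2] xori  $4, $4, 7  →  {$0:0, $1:14, $2:1, $3:9, $4:1, $5:7, $6:14, $7:7}
[3] addi  $2, $4, 0  →  {$0:0, $1:14, $2:1, $3:9, $4:1, $5:7, $6:14, $7:7}
[4] andi  $5, $4, 11  →  {$0:0, $1:14, $2:1, $3:9, $4:1, $5:1, $6:14, $7:7}
[5] bne  $4, $6, L8  →  {$0:0, $1:14, $2:1, $3:9, $4:1, $5:1, $6:14, $7:7}  ⟨branch taken⟩
[6] slt  $5, $7, $3  →  {$0:0, $1:14, $2:1, $3:9, $4:1, $5:1, $6:14, $7:7}
[8] andi  $7, $5, 7  →  {$0:0, $1:14, $2:1, $3:9, $4:1, $5:1, $6:14, $7:1}
[9] andi  $4, $2, 8  →  {$0:0, $1:14, $2:1, $3:9, $4:0, $5:1, $6:14, $7:1}
[10] add  $1, $0, $5  →  {$0:0, $1:1, $2:1, $3:9, $4:0, $5:1, $6:14, $7:1}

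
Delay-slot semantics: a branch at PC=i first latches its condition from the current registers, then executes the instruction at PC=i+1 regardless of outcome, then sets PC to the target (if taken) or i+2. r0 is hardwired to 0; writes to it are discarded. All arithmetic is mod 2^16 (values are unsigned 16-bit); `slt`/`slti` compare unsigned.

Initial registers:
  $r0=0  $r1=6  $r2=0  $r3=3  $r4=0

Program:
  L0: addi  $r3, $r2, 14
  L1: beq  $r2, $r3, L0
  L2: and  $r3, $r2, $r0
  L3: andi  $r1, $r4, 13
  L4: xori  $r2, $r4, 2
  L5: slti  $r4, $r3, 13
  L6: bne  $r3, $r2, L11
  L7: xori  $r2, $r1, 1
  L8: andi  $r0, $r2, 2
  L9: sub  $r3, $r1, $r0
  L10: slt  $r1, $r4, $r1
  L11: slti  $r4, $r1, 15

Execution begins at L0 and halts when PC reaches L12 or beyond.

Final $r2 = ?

1

PC=0  addi  $r3, $r2, 14     | $r0=0 $r1=6 $r2=0 $r3=14 $r4=0
PC=1  beq  $r2, $r3, L0      | $r0=0 $r1=6 $r2=0 $r3=14 $r4=0  [not taken]
PC=2  and  $r3, $r2, $r0     | $r0=0 $r1=6 $r2=0 $r3=0 $r4=0
PC=3  andi  $r1, $r4, 13     | $r0=0 $r1=0 $r2=0 $r3=0 $r4=0
PC=4  xori  $r2, $r4, 2      | $r0=0 $r1=0 $r2=2 $r3=0 $r4=0
PC=5  slti  $r4, $r3, 13     | $r0=0 $r1=0 $r2=2 $r3=0 $r4=1
PC=6  bne  $r3, $r2, L11     | $r0=0 $r1=0 $r2=2 $r3=0 $r4=1  [TAKEN]
PC=7  xori  $r2, $r1, 1      | $r0=0 $r1=0 $r2=1 $r3=0 $r4=1
PC=11 slti  $r4, $r1, 15     | $r0=0 $r1=0 $r2=1 $r3=0 $r4=1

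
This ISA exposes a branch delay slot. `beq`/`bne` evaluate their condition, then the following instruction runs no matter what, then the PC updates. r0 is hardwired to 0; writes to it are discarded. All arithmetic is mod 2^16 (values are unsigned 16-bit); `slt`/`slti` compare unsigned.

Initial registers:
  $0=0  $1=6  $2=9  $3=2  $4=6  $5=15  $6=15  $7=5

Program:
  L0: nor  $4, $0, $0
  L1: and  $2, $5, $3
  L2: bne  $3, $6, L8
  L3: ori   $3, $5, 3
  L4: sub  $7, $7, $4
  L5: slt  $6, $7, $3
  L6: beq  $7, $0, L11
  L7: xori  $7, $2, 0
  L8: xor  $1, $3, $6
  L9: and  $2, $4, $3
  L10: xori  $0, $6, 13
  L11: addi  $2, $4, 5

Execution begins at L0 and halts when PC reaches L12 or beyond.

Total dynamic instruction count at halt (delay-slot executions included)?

PC=0  nor  $4, $0, $0        | $0=0 $1=6 $2=9 $3=2 $4=65535 $5=15 $6=15 $7=5
PC=1  and  $2, $5, $3        | $0=0 $1=6 $2=2 $3=2 $4=65535 $5=15 $6=15 $7=5
PC=2  bne  $3, $6, L8        | $0=0 $1=6 $2=2 $3=2 $4=65535 $5=15 $6=15 $7=5  [TAKEN]
PC=3  ori   $3, $5, 3        | $0=0 $1=6 $2=2 $3=15 $4=65535 $5=15 $6=15 $7=5
PC=8  xor  $1, $3, $6        | $0=0 $1=0 $2=2 $3=15 $4=65535 $5=15 $6=15 $7=5
PC=9  and  $2, $4, $3        | $0=0 $1=0 $2=15 $3=15 $4=65535 $5=15 $6=15 $7=5
PC=10 xori  $0, $6, 13       | $0=0 $1=0 $2=15 $3=15 $4=65535 $5=15 $6=15 $7=5
PC=11 addi  $2, $4, 5        | $0=0 $1=0 $2=4 $3=15 $4=65535 $5=15 $6=15 $7=5

8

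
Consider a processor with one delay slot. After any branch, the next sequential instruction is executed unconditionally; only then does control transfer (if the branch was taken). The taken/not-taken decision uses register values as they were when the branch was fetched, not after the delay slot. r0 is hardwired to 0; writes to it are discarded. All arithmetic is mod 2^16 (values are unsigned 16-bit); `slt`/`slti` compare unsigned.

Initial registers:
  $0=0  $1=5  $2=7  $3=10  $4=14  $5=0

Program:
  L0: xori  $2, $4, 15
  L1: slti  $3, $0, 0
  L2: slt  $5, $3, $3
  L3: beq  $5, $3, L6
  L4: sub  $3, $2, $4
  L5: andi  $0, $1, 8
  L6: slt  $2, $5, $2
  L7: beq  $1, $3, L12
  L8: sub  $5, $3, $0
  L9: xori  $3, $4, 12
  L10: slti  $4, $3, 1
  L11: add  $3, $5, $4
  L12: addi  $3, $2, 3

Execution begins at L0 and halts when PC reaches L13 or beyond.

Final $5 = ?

#0 xori  $2, $4, 15 ; 0/5/1/10/14/0
#1 slti  $3, $0, 0 ; 0/5/1/0/14/0
#2 slt  $5, $3, $3 ; 0/5/1/0/14/0
#3 beq  $5, $3, L6 ; 0/5/1/0/14/0 ; →target
#4 sub  $3, $2, $4 ; 0/5/1/65523/14/0
#6 slt  $2, $5, $2 ; 0/5/1/65523/14/0
#7 beq  $1, $3, L12 ; 0/5/1/65523/14/0 ; →fallthru
#8 sub  $5, $3, $0 ; 0/5/1/65523/14/65523
#9 xori  $3, $4, 12 ; 0/5/1/2/14/65523
#10 slti  $4, $3, 1 ; 0/5/1/2/0/65523
#11 add  $3, $5, $4 ; 0/5/1/65523/0/65523
#12 addi  $3, $2, 3 ; 0/5/1/4/0/65523

65523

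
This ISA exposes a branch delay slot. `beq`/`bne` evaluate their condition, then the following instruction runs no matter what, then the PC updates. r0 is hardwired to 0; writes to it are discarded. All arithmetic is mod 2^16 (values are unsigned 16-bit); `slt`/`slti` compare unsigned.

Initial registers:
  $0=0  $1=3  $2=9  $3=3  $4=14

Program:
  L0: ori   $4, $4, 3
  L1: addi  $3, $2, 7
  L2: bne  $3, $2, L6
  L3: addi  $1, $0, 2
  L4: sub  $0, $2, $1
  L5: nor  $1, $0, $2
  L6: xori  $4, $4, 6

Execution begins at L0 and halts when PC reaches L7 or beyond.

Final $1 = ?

2

  step pc=0: ori   $4, $4, 3  regs=(0,3,9,3,15)
  step pc=1: addi  $3, $2, 7  regs=(0,3,9,16,15)
  step pc=2: bne  $3, $2, L6  cond=T  regs=(0,3,9,16,15)
  step pc=3: addi  $1, $0, 2  regs=(0,2,9,16,15)
  step pc=6: xori  $4, $4, 6  regs=(0,2,9,16,9)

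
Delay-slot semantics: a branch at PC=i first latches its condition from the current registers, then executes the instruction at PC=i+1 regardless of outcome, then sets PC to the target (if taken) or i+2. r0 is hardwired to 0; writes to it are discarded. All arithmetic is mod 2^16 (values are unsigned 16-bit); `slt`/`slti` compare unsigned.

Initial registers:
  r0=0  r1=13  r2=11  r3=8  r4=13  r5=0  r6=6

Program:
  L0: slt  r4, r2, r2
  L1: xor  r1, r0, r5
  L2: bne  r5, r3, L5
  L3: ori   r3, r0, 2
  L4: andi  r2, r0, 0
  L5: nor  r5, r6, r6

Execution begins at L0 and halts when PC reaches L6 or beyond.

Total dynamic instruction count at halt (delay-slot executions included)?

PC=0  slt  r4, r2, r2        | r0=0 r1=13 r2=11 r3=8 r4=0 r5=0 r6=6
PC=1  xor  r1, r0, r5        | r0=0 r1=0 r2=11 r3=8 r4=0 r5=0 r6=6
PC=2  bne  r5, r3, L5        | r0=0 r1=0 r2=11 r3=8 r4=0 r5=0 r6=6  [TAKEN]
PC=3  ori   r3, r0, 2        | r0=0 r1=0 r2=11 r3=2 r4=0 r5=0 r6=6
PC=5  nor  r5, r6, r6        | r0=0 r1=0 r2=11 r3=2 r4=0 r5=65529 r6=6

5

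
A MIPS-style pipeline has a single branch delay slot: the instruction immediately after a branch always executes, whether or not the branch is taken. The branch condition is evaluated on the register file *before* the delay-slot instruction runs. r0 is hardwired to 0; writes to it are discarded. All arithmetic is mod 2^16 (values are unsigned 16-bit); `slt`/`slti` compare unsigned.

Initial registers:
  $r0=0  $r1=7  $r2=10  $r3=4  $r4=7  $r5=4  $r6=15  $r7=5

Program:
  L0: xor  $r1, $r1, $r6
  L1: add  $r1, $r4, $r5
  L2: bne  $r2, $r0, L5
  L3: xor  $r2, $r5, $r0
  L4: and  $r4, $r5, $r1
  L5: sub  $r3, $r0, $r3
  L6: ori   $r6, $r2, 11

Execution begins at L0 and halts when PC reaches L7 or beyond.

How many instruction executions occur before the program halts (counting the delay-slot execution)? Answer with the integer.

PC=0  xor  $r1, $r1, $r6     | $r0=0 $r1=8 $r2=10 $r3=4 $r4=7 $r5=4 $r6=15 $r7=5
PC=1  add  $r1, $r4, $r5     | $r0=0 $r1=11 $r2=10 $r3=4 $r4=7 $r5=4 $r6=15 $r7=5
PC=2  bne  $r2, $r0, L5      | $r0=0 $r1=11 $r2=10 $r3=4 $r4=7 $r5=4 $r6=15 $r7=5  [TAKEN]
PC=3  xor  $r2, $r5, $r0     | $r0=0 $r1=11 $r2=4 $r3=4 $r4=7 $r5=4 $r6=15 $r7=5
PC=5  sub  $r3, $r0, $r3     | $r0=0 $r1=11 $r2=4 $r3=65532 $r4=7 $r5=4 $r6=15 $r7=5
PC=6  ori   $r6, $r2, 11     | $r0=0 $r1=11 $r2=4 $r3=65532 $r4=7 $r5=4 $r6=15 $r7=5

6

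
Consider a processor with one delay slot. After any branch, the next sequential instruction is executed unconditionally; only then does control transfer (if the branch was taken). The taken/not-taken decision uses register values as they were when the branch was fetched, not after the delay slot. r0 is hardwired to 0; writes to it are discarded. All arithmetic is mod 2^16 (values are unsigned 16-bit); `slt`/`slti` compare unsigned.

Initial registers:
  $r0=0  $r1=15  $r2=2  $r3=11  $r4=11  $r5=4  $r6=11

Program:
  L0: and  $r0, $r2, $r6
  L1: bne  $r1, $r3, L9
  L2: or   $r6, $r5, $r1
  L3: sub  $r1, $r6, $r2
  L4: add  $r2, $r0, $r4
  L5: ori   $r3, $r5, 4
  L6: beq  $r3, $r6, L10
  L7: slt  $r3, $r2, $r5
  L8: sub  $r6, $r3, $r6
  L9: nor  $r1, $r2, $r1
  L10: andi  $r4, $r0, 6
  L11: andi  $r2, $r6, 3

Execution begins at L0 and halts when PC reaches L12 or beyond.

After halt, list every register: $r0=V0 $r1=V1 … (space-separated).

$r0=0 $r1=65520 $r2=3 $r3=11 $r4=0 $r5=4 $r6=15

  step pc=0: and  $r0, $r2, $r6  regs=(0,15,2,11,11,4,11)
  step pc=1: bne  $r1, $r3, L9  cond=T  regs=(0,15,2,11,11,4,11)
  step pc=2: or   $r6, $r5, $r1  regs=(0,15,2,11,11,4,15)
  step pc=9: nor  $r1, $r2, $r1  regs=(0,65520,2,11,11,4,15)
  step pc=10: andi  $r4, $r0, 6  regs=(0,65520,2,11,0,4,15)
  step pc=11: andi  $r2, $r6, 3  regs=(0,65520,3,11,0,4,15)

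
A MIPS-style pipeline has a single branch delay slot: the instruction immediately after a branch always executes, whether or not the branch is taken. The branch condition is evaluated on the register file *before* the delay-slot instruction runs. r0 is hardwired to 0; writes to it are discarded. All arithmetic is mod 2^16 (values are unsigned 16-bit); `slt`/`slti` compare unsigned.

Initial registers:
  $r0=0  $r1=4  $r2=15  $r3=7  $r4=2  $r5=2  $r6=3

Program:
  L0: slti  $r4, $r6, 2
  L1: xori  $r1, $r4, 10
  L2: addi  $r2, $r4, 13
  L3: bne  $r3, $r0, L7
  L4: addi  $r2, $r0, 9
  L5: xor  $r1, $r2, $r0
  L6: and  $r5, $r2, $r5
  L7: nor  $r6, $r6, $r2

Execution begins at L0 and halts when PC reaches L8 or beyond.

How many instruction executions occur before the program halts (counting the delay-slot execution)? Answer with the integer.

6

PC=0  slti  $r4, $r6, 2      | $r0=0 $r1=4 $r2=15 $r3=7 $r4=0 $r5=2 $r6=3
PC=1  xori  $r1, $r4, 10     | $r0=0 $r1=10 $r2=15 $r3=7 $r4=0 $r5=2 $r6=3
PC=2  addi  $r2, $r4, 13     | $r0=0 $r1=10 $r2=13 $r3=7 $r4=0 $r5=2 $r6=3
PC=3  bne  $r3, $r0, L7      | $r0=0 $r1=10 $r2=13 $r3=7 $r4=0 $r5=2 $r6=3  [TAKEN]
PC=4  addi  $r2, $r0, 9      | $r0=0 $r1=10 $r2=9 $r3=7 $r4=0 $r5=2 $r6=3
PC=7  nor  $r6, $r6, $r2     | $r0=0 $r1=10 $r2=9 $r3=7 $r4=0 $r5=2 $r6=65524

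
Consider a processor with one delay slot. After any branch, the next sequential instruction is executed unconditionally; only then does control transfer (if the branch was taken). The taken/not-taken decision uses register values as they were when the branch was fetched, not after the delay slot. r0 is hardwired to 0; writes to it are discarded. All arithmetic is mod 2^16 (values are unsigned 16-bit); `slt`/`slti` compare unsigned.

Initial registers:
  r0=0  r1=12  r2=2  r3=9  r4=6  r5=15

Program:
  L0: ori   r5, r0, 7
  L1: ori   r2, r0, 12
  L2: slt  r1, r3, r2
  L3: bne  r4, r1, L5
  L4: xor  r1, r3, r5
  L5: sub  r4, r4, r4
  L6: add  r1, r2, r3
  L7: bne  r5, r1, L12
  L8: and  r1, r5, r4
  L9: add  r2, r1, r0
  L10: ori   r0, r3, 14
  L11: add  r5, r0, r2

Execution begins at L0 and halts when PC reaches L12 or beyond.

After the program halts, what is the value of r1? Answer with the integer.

0

[0] ori   r5, r0, 7  →  {r0:0, r1:12, r2:2, r3:9, r4:6, r5:7}
[1] ori   r2, r0, 12  →  {r0:0, r1:12, r2:12, r3:9, r4:6, r5:7}
[2] slt  r1, r3, r2  →  {r0:0, r1:1, r2:12, r3:9, r4:6, r5:7}
[3] bne  r4, r1, L5  →  {r0:0, r1:1, r2:12, r3:9, r4:6, r5:7}  ⟨branch taken⟩
[4] xor  r1, r3, r5  →  {r0:0, r1:14, r2:12, r3:9, r4:6, r5:7}
[5] sub  r4, r4, r4  →  {r0:0, r1:14, r2:12, r3:9, r4:0, r5:7}
[6] add  r1, r2, r3  →  {r0:0, r1:21, r2:12, r3:9, r4:0, r5:7}
[7] bne  r5, r1, L12  →  {r0:0, r1:21, r2:12, r3:9, r4:0, r5:7}  ⟨branch taken⟩
[8] and  r1, r5, r4  →  {r0:0, r1:0, r2:12, r3:9, r4:0, r5:7}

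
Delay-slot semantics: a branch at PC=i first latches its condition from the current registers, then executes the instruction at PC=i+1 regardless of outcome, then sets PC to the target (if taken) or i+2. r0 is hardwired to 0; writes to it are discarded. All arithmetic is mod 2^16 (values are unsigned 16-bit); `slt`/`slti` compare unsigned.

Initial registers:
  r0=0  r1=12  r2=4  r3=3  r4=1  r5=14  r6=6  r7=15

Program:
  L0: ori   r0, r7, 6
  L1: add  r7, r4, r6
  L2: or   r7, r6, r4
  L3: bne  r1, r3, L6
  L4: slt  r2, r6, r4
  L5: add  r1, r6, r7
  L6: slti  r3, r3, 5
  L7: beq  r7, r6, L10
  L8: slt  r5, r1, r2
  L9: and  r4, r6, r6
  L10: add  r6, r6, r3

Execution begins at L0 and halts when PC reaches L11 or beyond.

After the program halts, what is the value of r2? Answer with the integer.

PC=0  ori   r0, r7, 6        | r0=0 r1=12 r2=4 r3=3 r4=1 r5=14 r6=6 r7=15
PC=1  add  r7, r4, r6        | r0=0 r1=12 r2=4 r3=3 r4=1 r5=14 r6=6 r7=7
PC=2  or   r7, r6, r4        | r0=0 r1=12 r2=4 r3=3 r4=1 r5=14 r6=6 r7=7
PC=3  bne  r1, r3, L6        | r0=0 r1=12 r2=4 r3=3 r4=1 r5=14 r6=6 r7=7  [TAKEN]
PC=4  slt  r2, r6, r4        | r0=0 r1=12 r2=0 r3=3 r4=1 r5=14 r6=6 r7=7
PC=6  slti  r3, r3, 5        | r0=0 r1=12 r2=0 r3=1 r4=1 r5=14 r6=6 r7=7
PC=7  beq  r7, r6, L10       | r0=0 r1=12 r2=0 r3=1 r4=1 r5=14 r6=6 r7=7  [not taken]
PC=8  slt  r5, r1, r2        | r0=0 r1=12 r2=0 r3=1 r4=1 r5=0 r6=6 r7=7
PC=9  and  r4, r6, r6        | r0=0 r1=12 r2=0 r3=1 r4=6 r5=0 r6=6 r7=7
PC=10 add  r6, r6, r3        | r0=0 r1=12 r2=0 r3=1 r4=6 r5=0 r6=7 r7=7

0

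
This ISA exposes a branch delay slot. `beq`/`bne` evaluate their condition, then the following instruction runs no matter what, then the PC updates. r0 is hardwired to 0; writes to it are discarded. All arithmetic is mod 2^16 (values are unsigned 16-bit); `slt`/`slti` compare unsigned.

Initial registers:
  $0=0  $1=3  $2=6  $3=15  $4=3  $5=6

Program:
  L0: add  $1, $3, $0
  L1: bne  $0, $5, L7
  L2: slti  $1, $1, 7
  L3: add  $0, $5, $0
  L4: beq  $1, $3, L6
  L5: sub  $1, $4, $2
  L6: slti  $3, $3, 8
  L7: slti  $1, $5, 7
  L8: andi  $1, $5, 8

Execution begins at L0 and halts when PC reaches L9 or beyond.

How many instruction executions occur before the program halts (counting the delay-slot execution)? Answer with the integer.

PC=0  add  $1, $3, $0        | $0=0 $1=15 $2=6 $3=15 $4=3 $5=6
PC=1  bne  $0, $5, L7        | $0=0 $1=15 $2=6 $3=15 $4=3 $5=6  [TAKEN]
PC=2  slti  $1, $1, 7        | $0=0 $1=0 $2=6 $3=15 $4=3 $5=6
PC=7  slti  $1, $5, 7        | $0=0 $1=1 $2=6 $3=15 $4=3 $5=6
PC=8  andi  $1, $5, 8        | $0=0 $1=0 $2=6 $3=15 $4=3 $5=6

5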